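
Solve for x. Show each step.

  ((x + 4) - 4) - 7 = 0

Step 1. [((x + 4) - 4) - 7 = 0] peel the -7: add 7 from each side. So sub: (x + 4) - 4 = 7.
Step 2. [(x + 4) - 4 = 7] the outer -4 inverts by adding 4. So sub: x + 4 = 11.
Step 3. [x + 4 = 11] the outer +4 inverts by subtracting 4 ⇒ sub: x = 7.

Answer: x ∈ {7}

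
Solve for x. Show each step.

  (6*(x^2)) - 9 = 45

Step 1. [(6*(x^2)) - 9 = 45] the outer -9 inverts by adding 9. So sub: 6*(x^2) = 54.
Step 2. [6*(x^2) = 54] 6·(inner) — divide through by 6. So div: x^2 = 9.
Step 3. [x^2 = 9] LHS squared, RHS 9 ≥ 0: apply √ (±) ⇒ sqrt: x = 3 or -3.

Answer: x ∈ {-3, 3}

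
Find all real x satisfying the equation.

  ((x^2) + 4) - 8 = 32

Step 1. [((x^2) + 4) - 8 = 32] peel the -8: add 8 from each side. So sub: (x^2) + 4 = 40.
Step 2. [(x^2) + 4 = 40] +4 is outermost — subtract 4 both sides, so sub: x^2 = 36.
Step 3. [x^2 = 36] 36 ≥ 0, LHS is (·)² — take ±√. So sqrt: x = 6 or -6.

Answer: x ∈ {-6, 6}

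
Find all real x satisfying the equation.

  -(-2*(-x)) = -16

Step 1. [-(-2*(-x)) = -16] LHS negated; negate both sides ⇒ neg: -2*(-x) = 16.
Step 2. [-2*(-x) = 16] divide by the outer -2, so div: -x = -8.
Step 3. [-x = -8] LHS negated; negate both sides. So neg: x = 8.

Answer: x ∈ {8}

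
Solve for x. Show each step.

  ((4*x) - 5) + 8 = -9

Step 1. [((4*x) - 5) + 8 = -9] +8 is outermost — subtract 8 both sides. So sub: (4*x) - 5 = -17.
Step 2. [(4*x) - 5 = -17] -5 is outermost — add 5 both sides ⇒ sub: 4*x = -12.
Step 3. [4*x = -12] leading coefficient 4: divide by 4, so div: x = -3.

Answer: x ∈ {-3}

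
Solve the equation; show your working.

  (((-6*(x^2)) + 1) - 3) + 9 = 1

Step 1. [(((-6*(x^2)) + 1) - 3) + 9 = 1] +9 is outermost — subtract 9 both sides. So sub: ((-6*(x^2)) + 1) - 3 = -8.
Step 2. [((-6*(x^2)) + 1) - 3 = -8] the outer -3 inverts by adding 3 ⇒ sub: (-6*(x^2)) + 1 = -5.
Step 3. [(-6*(x^2)) + 1 = -5] +1 is outermost — subtract 1 both sides. So sub: -6*(x^2) = -6.
Step 4. [-6*(x^2) = -6] -6·(inner) — divide through by -6 ⇒ div: x^2 = 1.
Step 5. [x^2 = 1] √ both sides: 1 ≥ 0 gives two branches, so sqrt: x = 1 or -1.

Answer: x ∈ {-1, 1}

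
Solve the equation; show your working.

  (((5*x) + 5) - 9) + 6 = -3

Step 1. [(((5*x) + 5) - 9) + 6 = -3] 6 comes off first (subtract 6), so sub: ((5*x) + 5) - 9 = -9.
Step 2. [((5*x) + 5) - 9 = -9] the outer -9 inverts by adding 9. So sub: (5*x) + 5 = 0.
Step 3. [(5*x) + 5 = 0] subtract 5: x sits inside (… + 5), so sub: 5*x = -5.
Step 4. [5*x = -5] 5 out front; divide by 5 ⇒ div: x = -1.

Answer: x ∈ {-1}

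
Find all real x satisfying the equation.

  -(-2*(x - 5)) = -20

Step 1. [-(-2*(x - 5)) = -20] leading − — multiply by −1. So neg: -2*(x - 5) = 20.
Step 2. [-2*(x - 5) = 20] leading coefficient -2: divide by -2, so div: x - 5 = -10.
Step 3. [x - 5 = -10] add 5: x sits inside (… - 5), so sub: x = -5.

Answer: x ∈ {-5}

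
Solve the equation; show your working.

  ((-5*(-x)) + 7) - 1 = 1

Step 1. [((-5*(-x)) + 7) - 1 = 1] the outer -1 inverts by adding 1, so sub: (-5*(-x)) + 7 = 2.
Step 2. [(-5*(-x)) + 7 = 2] 7 comes off first (subtract 7). So sub: -5*(-x) = -5.
Step 3. [-5*(-x) = -5] leading coefficient -5: divide by -5. So div: -x = 1.
Step 4. [-x = 1] flip signs both sides ⇒ neg: x = -1.

Answer: x ∈ {-1}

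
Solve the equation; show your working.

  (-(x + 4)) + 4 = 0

Step 1. [(-(x + 4)) + 4 = 0] subtract 4: x sits inside (… + 4), so sub: -(x + 4) = -4.
Step 2. [-(x + 4) = -4] flip signs both sides. So neg: x + 4 = 4.
Step 3. [x + 4 = 4] 4 comes off first (subtract 4), so sub: x = 0.

Answer: x ∈ {0}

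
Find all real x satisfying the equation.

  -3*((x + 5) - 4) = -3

Step 1. [-3*((x + 5) - 4) = -3] LHS = -3·(…); ÷-3 both sides, so div: (x + 5) - 4 = 1.
Step 2. [(x + 5) - 4 = 1] peel the -4: add 4 from each side. So sub: x + 5 = 5.
Step 3. [x + 5 = 5] 5 comes off first (subtract 5). So sub: x = 0.

Answer: x ∈ {0}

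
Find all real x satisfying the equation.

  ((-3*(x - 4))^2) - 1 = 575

Step 1. [((-3*(x - 4))^2) - 1 = 575] add 1: x sits inside (… - 1). So sub: (-3*(x - 4))^2 = 576.
Step 2. [(-3*(x - 4))^2 = 576] √ both sides: 576 ≥ 0 gives two branches ⇒ sqrt: -3*(x - 4) = 24 or -24.
Step 3. [-3*(x - 4) = 24 or -24] -3 out front; divide by -3, so div: x - 4 = -8 or 8.
Step 4. [x - 4 = -8 or 8] peel the -4: add 4 from each side, so sub: x = -4 or 12.

Answer: x ∈ {-4, 12}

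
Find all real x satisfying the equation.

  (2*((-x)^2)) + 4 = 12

Step 1. [(2*((-x)^2)) + 4 = 12] 4 comes off first (subtract 4), so sub: 2*((-x)^2) = 8.
Step 2. [2*((-x)^2) = 8] leading coefficient 2: divide by 2, so div: (-x)^2 = 4.
Step 3. [(-x)^2 = 4] √ both sides: 4 ≥ 0 gives two branches. So sqrt: -x = 2 or -2.
Step 4. [-x = 2 or -2] LHS negated; negate both sides. So neg: x = -2 or 2.

Answer: x ∈ {-2, 2}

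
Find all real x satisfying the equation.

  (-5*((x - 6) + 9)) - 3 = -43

Step 1. [(-5*((x - 6) + 9)) - 3 = -43] peel the -3: add 3 from each side, so sub: -5*((x - 6) + 9) = -40.
Step 2. [-5*((x - 6) + 9) = -40] leading coefficient -5: divide by -5 ⇒ div: (x - 6) + 9 = 8.
Step 3. [(x - 6) + 9 = 8] 9 comes off first (subtract 9) ⇒ sub: x - 6 = -1.
Step 4. [x - 6 = -1] -6 is outermost — add 6 both sides, so sub: x = 5.

Answer: x ∈ {5}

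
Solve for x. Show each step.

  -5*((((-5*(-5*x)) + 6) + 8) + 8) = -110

Step 1. [-5*((((-5*(-5*x)) + 6) + 8) + 8) = -110] LHS = -5·(…); ÷-5 both sides. So div: (((-5*(-5*x)) + 6) + 8) + 8 = 22.
Step 2. [(((-5*(-5*x)) + 6) + 8) + 8 = 22] 8 comes off first (subtract 8), so sub: ((-5*(-5*x)) + 6) + 8 = 14.
Step 3. [((-5*(-5*x)) + 6) + 8 = 14] 8 comes off first (subtract 8). So sub: (-5*(-5*x)) + 6 = 6.
Step 4. [(-5*(-5*x)) + 6 = 6] peel the +6: subtract 6 from each side. So sub: -5*(-5*x) = 0.
Step 5. [-5*(-5*x) = 0] leading coefficient -5: divide by -5. So div: -5*x = 0.
Step 6. [-5*x = 0] leading coefficient -5: divide by -5. So div: x = 0.

Answer: x ∈ {0}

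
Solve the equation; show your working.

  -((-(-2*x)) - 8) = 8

Step 1. [-((-(-2*x)) - 8) = 8] LHS negated; negate both sides ⇒ neg: (-(-2*x)) - 8 = -8.
Step 2. [(-(-2*x)) - 8 = -8] peel the -8: add 8 from each side ⇒ sub: -(-2*x) = 0.
Step 3. [-(-2*x) = 0] flip signs both sides. So neg: -2*x = 0.
Step 4. [-2*x = 0] -2 out front; divide by -2 ⇒ div: x = 0.

Answer: x ∈ {0}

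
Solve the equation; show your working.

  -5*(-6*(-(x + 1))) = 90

Step 1. [-5*(-6*(-(x + 1))) = 90] leading coefficient -5: divide by -5 ⇒ div: -6*(-(x + 1)) = -18.
Step 2. [-6*(-(x + 1)) = -18] -6 out front; divide by -6. So div: -(x + 1) = 3.
Step 3. [-(x + 1) = 3] flip signs both sides. So neg: x + 1 = -3.
Step 4. [x + 1 = -3] peel the +1: subtract 1 from each side. So sub: x = -4.

Answer: x ∈ {-4}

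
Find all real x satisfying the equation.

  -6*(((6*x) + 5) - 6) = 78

Step 1. [-6*(((6*x) + 5) - 6) = 78] LHS = -6·(…); ÷-6 both sides. So div: ((6*x) + 5) - 6 = -13.
Step 2. [((6*x) + 5) - 6 = -13] the outer -6 inverts by adding 6 ⇒ sub: (6*x) + 5 = -7.
Step 3. [(6*x) + 5 = -7] peel the +5: subtract 5 from each side ⇒ sub: 6*x = -12.
Step 4. [6*x = -12] 6·(inner) — divide through by 6 ⇒ div: x = -2.

Answer: x ∈ {-2}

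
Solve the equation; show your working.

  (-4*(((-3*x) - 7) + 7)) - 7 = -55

Step 1. [(-4*(((-3*x) - 7) + 7)) - 7 = -55] the outer -7 inverts by adding 7, so sub: -4*(((-3*x) - 7) + 7) = -48.
Step 2. [-4*(((-3*x) - 7) + 7) = -48] -4 out front; divide by -4. So div: ((-3*x) - 7) + 7 = 12.
Step 3. [((-3*x) - 7) + 7 = 12] peel the +7: subtract 7 from each side. So sub: (-3*x) - 7 = 5.
Step 4. [(-3*x) - 7 = 5] peel the -7: add 7 from each side ⇒ sub: -3*x = 12.
Step 5. [-3*x = 12] divide by the outer -3. So div: x = -4.

Answer: x ∈ {-4}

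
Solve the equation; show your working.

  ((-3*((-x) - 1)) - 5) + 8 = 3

Step 1. [((-3*((-x) - 1)) - 5) + 8 = 3] +8 is outermost — subtract 8 both sides, so sub: (-3*((-x) - 1)) - 5 = -5.
Step 2. [(-3*((-x) - 1)) - 5 = -5] 5 comes off first (add 5) ⇒ sub: -3*((-x) - 1) = 0.
Step 3. [-3*((-x) - 1) = 0] LHS = -3·(…); ÷-3 both sides, so div: (-x) - 1 = 0.
Step 4. [(-x) - 1 = 0] 1 comes off first (add 1). So sub: -x = 1.
Step 5. [-x = 1] flip signs both sides ⇒ neg: x = -1.

Answer: x ∈ {-1}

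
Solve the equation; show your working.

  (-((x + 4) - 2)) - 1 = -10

Step 1. [(-((x + 4) - 2)) - 1 = -10] -1 is outermost — add 1 both sides ⇒ sub: -((x + 4) - 2) = -9.
Step 2. [-((x + 4) - 2) = -9] leading − — multiply by −1. So neg: (x + 4) - 2 = 9.
Step 3. [(x + 4) - 2 = 9] add 2: x sits inside (… - 2), so sub: x + 4 = 11.
Step 4. [x + 4 = 11] the outer +4 inverts by subtracting 4. So sub: x = 7.

Answer: x ∈ {7}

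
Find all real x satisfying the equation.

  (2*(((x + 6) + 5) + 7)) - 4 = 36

Step 1. [(2*(((x + 6) + 5) + 7)) - 4 = 36] add 4: x sits inside (… - 4). So sub: 2*(((x + 6) + 5) + 7) = 40.
Step 2. [2*(((x + 6) + 5) + 7) = 40] LHS = 2·(…); ÷2 both sides. So div: ((x + 6) + 5) + 7 = 20.
Step 3. [((x + 6) + 5) + 7 = 20] +7 is outermost — subtract 7 both sides, so sub: (x + 6) + 5 = 13.
Step 4. [(x + 6) + 5 = 13] 5 comes off first (subtract 5). So sub: x + 6 = 8.
Step 5. [x + 6 = 8] subtract 6: x sits inside (… + 6). So sub: x = 2.

Answer: x ∈ {2}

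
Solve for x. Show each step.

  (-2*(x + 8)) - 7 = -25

Step 1. [(-2*(x + 8)) - 7 = -25] peel the -7: add 7 from each side, so sub: -2*(x + 8) = -18.
Step 2. [-2*(x + 8) = -18] divide by the outer -2. So div: x + 8 = 9.
Step 3. [x + 8 = 9] peel the +8: subtract 8 from each side ⇒ sub: x = 1.

Answer: x ∈ {1}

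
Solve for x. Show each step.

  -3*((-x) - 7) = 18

Step 1. [-3*((-x) - 7) = 18] leading coefficient -3: divide by -3 ⇒ div: (-x) - 7 = -6.
Step 2. [(-x) - 7 = -6] 7 comes off first (add 7). So sub: -x = 1.
Step 3. [-x = 1] flip signs both sides, so neg: x = -1.

Answer: x ∈ {-1}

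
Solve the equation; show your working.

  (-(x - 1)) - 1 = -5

Step 1. [(-(x - 1)) - 1 = -5] the outer -1 inverts by adding 1. So sub: -(x - 1) = -4.
Step 2. [-(x - 1) = -4] LHS negated; negate both sides. So neg: x - 1 = 4.
Step 3. [x - 1 = 4] add 1: x sits inside (… - 1) ⇒ sub: x = 5.

Answer: x ∈ {5}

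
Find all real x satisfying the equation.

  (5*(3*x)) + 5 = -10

Step 1. [(5*(3*x)) + 5 = -10] 5 | LHS and 5 | -10: pull 5 out. So factor: (3*x) + 1 = -2.
Step 2. [(3*x) + 1 = -2] 1 comes off first (subtract 1), so sub: 3*x = -3.
Step 3. [3*x = -3] 3·(inner) — divide through by 3. So div: x = -1.

Answer: x ∈ {-1}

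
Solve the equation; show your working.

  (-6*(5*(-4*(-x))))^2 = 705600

Step 1. [(-6*(5*(-4*(-x))))^2 = 705600] √ both sides: 705600 ≥ 0 gives two branches ⇒ sqrt: -6*(5*(-4*(-x))) = 840 or -840.
Step 2. [-6*(5*(-4*(-x))) = 840 or -840] LHS = -6·(…); ÷-6 both sides ⇒ div: 5*(-4*(-x)) = -140 or 140.
Step 3. [5*(-4*(-x)) = -140 or 140] 5·(inner) — divide through by 5, so div: -4*(-x) = -28 or 28.
Step 4. [-4*(-x) = -28 or 28] -4 out front; divide by -4. So div: -x = 7 or -7.
Step 5. [-x = 7 or -7] LHS negated; negate both sides ⇒ neg: x = -7 or 7.

Answer: x ∈ {-7, 7}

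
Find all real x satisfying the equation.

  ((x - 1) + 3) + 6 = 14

Step 1. [((x - 1) + 3) + 6 = 14] peel the +6: subtract 6 from each side. So sub: (x - 1) + 3 = 8.
Step 2. [(x - 1) + 3 = 8] the outer +3 inverts by subtracting 3, so sub: x - 1 = 5.
Step 3. [x - 1 = 5] peel the -1: add 1 from each side ⇒ sub: x = 6.

Answer: x ∈ {6}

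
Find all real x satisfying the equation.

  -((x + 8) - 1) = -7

Step 1. [-((x + 8) - 1) = -7] LHS negated; negate both sides ⇒ neg: (x + 8) - 1 = 7.
Step 2. [(x + 8) - 1 = 7] 1 comes off first (add 1). So sub: x + 8 = 8.
Step 3. [x + 8 = 8] the outer +8 inverts by subtracting 8 ⇒ sub: x = 0.

Answer: x ∈ {0}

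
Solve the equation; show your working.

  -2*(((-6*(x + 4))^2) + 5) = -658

Step 1. [-2*(((-6*(x + 4))^2) + 5) = -658] LHS = -2·(…); ÷-2 both sides, so div: ((-6*(x + 4))^2) + 5 = 329.
Step 2. [((-6*(x + 4))^2) + 5 = 329] subtract 5: x sits inside (… + 5) ⇒ sub: (-6*(x + 4))^2 = 324.
Step 3. [(-6*(x + 4))^2 = 324] 324 ≥ 0, LHS is (·)² — take ±√ ⇒ sqrt: -6*(x + 4) = 18 or -18.
Step 4. [-6*(x + 4) = 18 or -18] divide by the outer -6, so div: x + 4 = -3 or 3.
Step 5. [x + 4 = -3 or 3] 4 comes off first (subtract 4), so sub: x = -7 or -1.

Answer: x ∈ {-7, -1}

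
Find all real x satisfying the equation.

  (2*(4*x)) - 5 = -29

Step 1. [(2*(4*x)) - 5 = -29] -5 is outermost — add 5 both sides. So sub: 2*(4*x) = -24.
Step 2. [2*(4*x) = -24] 2 out front; divide by 2. So div: 4*x = -12.
Step 3. [4*x = -12] leading coefficient 4: divide by 4. So div: x = -3.

Answer: x ∈ {-3}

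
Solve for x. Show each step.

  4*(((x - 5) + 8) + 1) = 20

Step 1. [4*(((x - 5) + 8) + 1) = 20] divide by the outer 4. So div: ((x - 5) + 8) + 1 = 5.
Step 2. [((x - 5) + 8) + 1 = 5] subtract 1: x sits inside (… + 1), so sub: (x - 5) + 8 = 4.
Step 3. [(x - 5) + 8 = 4] the outer +8 inverts by subtracting 8. So sub: x - 5 = -4.
Step 4. [x - 5 = -4] peel the -5: add 5 from each side ⇒ sub: x = 1.

Answer: x ∈ {1}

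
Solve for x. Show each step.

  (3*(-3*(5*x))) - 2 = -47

Step 1. [(3*(-3*(5*x))) - 2 = -47] peel the -2: add 2 from each side, so sub: 3*(-3*(5*x)) = -45.
Step 2. [3*(-3*(5*x)) = -45] 3 out front; divide by 3, so div: -3*(5*x) = -15.
Step 3. [-3*(5*x) = -15] -3 out front; divide by -3 ⇒ div: 5*x = 5.
Step 4. [5*x = 5] divide by the outer 5 ⇒ div: x = 1.

Answer: x ∈ {1}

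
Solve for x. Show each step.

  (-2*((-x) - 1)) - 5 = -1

Step 1. [(-2*((-x) - 1)) - 5 = -1] -5 is outermost — add 5 both sides, so sub: -2*((-x) - 1) = 4.
Step 2. [-2*((-x) - 1) = 4] leading coefficient -2: divide by -2. So div: (-x) - 1 = -2.
Step 3. [(-x) - 1 = -2] 1 comes off first (add 1). So sub: -x = -1.
Step 4. [-x = -1] flip signs both sides, so neg: x = 1.

Answer: x ∈ {1}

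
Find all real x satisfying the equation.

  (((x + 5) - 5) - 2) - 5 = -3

Step 1. [(((x + 5) - 5) - 2) - 5 = -3] -5 is outermost — add 5 both sides, so sub: ((x + 5) - 5) - 2 = 2.
Step 2. [((x + 5) - 5) - 2 = 2] 2 comes off first (add 2) ⇒ sub: (x + 5) - 5 = 4.
Step 3. [(x + 5) - 5 = 4] 5 comes off first (add 5), so sub: x + 5 = 9.
Step 4. [x + 5 = 9] peel the +5: subtract 5 from each side. So sub: x = 4.

Answer: x ∈ {4}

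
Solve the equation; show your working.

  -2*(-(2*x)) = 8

Step 1. [-2*(-(2*x)) = 8] LHS = -2·(…); ÷-2 both sides ⇒ div: -(2*x) = -4.
Step 2. [-(2*x) = -4] LHS negated; negate both sides. So neg: 2*x = 4.
Step 3. [2*x = 4] 2·(inner) — divide through by 2, so div: x = 2.

Answer: x ∈ {2}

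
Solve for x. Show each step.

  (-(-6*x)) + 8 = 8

Step 1. [(-(-6*x)) + 8 = 8] the outer +8 inverts by subtracting 8. So sub: -(-6*x) = 0.
Step 2. [-(-6*x) = 0] leading − — multiply by −1. So neg: -6*x = 0.
Step 3. [-6*x = 0] divide by the outer -6 ⇒ div: x = 0.

Answer: x ∈ {0}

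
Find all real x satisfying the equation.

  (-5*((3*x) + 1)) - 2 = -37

Step 1. [(-5*((3*x) + 1)) - 2 = -37] -2 is outermost — add 2 both sides ⇒ sub: -5*((3*x) + 1) = -35.
Step 2. [-5*((3*x) + 1) = -35] divide by the outer -5, so div: (3*x) + 1 = 7.
Step 3. [(3*x) + 1 = 7] peel the +1: subtract 1 from each side, so sub: 3*x = 6.
Step 4. [3*x = 6] 3 out front; divide by 3 ⇒ div: x = 2.

Answer: x ∈ {2}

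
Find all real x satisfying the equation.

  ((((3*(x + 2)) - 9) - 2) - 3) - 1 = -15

Step 1. [((((3*(x + 2)) - 9) - 2) - 3) - 1 = -15] the outer -1 inverts by adding 1. So sub: (((3*(x + 2)) - 9) - 2) - 3 = -14.
Step 2. [(((3*(x + 2)) - 9) - 2) - 3 = -14] peel the -3: add 3 from each side. So sub: ((3*(x + 2)) - 9) - 2 = -11.
Step 3. [((3*(x + 2)) - 9) - 2 = -11] peel the -2: add 2 from each side ⇒ sub: (3*(x + 2)) - 9 = -9.
Step 4. [(3*(x + 2)) - 9 = -9] 3 | LHS and 3 | -9: pull 3 out, so factor: (x + 2) - 3 = -3.
Step 5. [(x + 2) - 3 = -3] -3 is outermost — add 3 both sides. So sub: x + 2 = 0.
Step 6. [x + 2 = 0] 2 comes off first (subtract 2). So sub: x = -2.

Answer: x ∈ {-2}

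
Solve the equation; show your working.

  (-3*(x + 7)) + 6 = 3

Step 1. [(-3*(x + 7)) + 6 = 3] peel the +6: subtract 6 from each side. So sub: -3*(x + 7) = -3.
Step 2. [-3*(x + 7) = -3] LHS = -3·(…); ÷-3 both sides ⇒ div: x + 7 = 1.
Step 3. [x + 7 = 1] 7 comes off first (subtract 7), so sub: x = -6.

Answer: x ∈ {-6}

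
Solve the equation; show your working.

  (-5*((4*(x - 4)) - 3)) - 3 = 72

Step 1. [(-5*((4*(x - 4)) - 3)) - 3 = 72] -3 is outermost — add 3 both sides. So sub: -5*((4*(x - 4)) - 3) = 75.
Step 2. [-5*((4*(x - 4)) - 3) = 75] LHS = -5·(…); ÷-5 both sides, so div: (4*(x - 4)) - 3 = -15.
Step 3. [(4*(x - 4)) - 3 = -15] add 3: x sits inside (… - 3) ⇒ sub: 4*(x - 4) = -12.
Step 4. [4*(x - 4) = -12] 4·(inner) — divide through by 4. So div: x - 4 = -3.
Step 5. [x - 4 = -3] add 4: x sits inside (… - 4), so sub: x = 1.

Answer: x ∈ {1}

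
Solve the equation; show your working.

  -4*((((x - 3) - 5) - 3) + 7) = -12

Step 1. [-4*((((x - 3) - 5) - 3) + 7) = -12] leading coefficient -4: divide by -4. So div: (((x - 3) - 5) - 3) + 7 = 3.
Step 2. [(((x - 3) - 5) - 3) + 7 = 3] +7 is outermost — subtract 7 both sides. So sub: ((x - 3) - 5) - 3 = -4.
Step 3. [((x - 3) - 5) - 3 = -4] the outer -3 inverts by adding 3, so sub: (x - 3) - 5 = -1.
Step 4. [(x - 3) - 5 = -1] -5 is outermost — add 5 both sides ⇒ sub: x - 3 = 4.
Step 5. [x - 3 = 4] peel the -3: add 3 from each side. So sub: x = 7.

Answer: x ∈ {7}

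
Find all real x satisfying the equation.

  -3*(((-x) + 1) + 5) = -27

Step 1. [-3*(((-x) + 1) + 5) = -27] LHS = -3·(…); ÷-3 both sides ⇒ div: ((-x) + 1) + 5 = 9.
Step 2. [((-x) + 1) + 5 = 9] peel the +5: subtract 5 from each side ⇒ sub: (-x) + 1 = 4.
Step 3. [(-x) + 1 = 4] peel the +1: subtract 1 from each side. So sub: -x = 3.
Step 4. [-x = 3] flip signs both sides ⇒ neg: x = -3.

Answer: x ∈ {-3}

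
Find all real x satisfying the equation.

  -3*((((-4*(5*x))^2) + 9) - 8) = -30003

Step 1. [-3*((((-4*(5*x))^2) + 9) - 8) = -30003] leading coefficient -3: divide by -3 ⇒ div: (((-4*(5*x))^2) + 9) - 8 = 10001.
Step 2. [(((-4*(5*x))^2) + 9) - 8 = 10001] -8 is outermost — add 8 both sides ⇒ sub: ((-4*(5*x))^2) + 9 = 10009.
Step 3. [((-4*(5*x))^2) + 9 = 10009] peel the +9: subtract 9 from each side, so sub: (-4*(5*x))^2 = 10000.
Step 4. [(-4*(5*x))^2 = 10000] √ both sides: 10000 ≥ 0 gives two branches, so sqrt: -4*(5*x) = 100 or -100.
Step 5. [-4*(5*x) = 100 or -100] LHS = -4·(…); ÷-4 both sides. So div: 5*x = -25 or 25.
Step 6. [5*x = -25 or 25] LHS = 5·(…); ÷5 both sides ⇒ div: x = -5 or 5.

Answer: x ∈ {-5, 5}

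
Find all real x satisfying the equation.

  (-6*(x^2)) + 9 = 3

Step 1. [(-6*(x^2)) + 9 = 3] peel the +9: subtract 9 from each side, so sub: -6*(x^2) = -6.
Step 2. [-6*(x^2) = -6] -6·(inner) — divide through by -6. So div: x^2 = 1.
Step 3. [x^2 = 1] √ both sides: 1 ≥ 0 gives two branches ⇒ sqrt: x = 1 or -1.

Answer: x ∈ {-1, 1}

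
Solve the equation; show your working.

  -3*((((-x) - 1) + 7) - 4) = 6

Step 1. [-3*((((-x) - 1) + 7) - 4) = 6] divide by the outer -3 ⇒ div: (((-x) - 1) + 7) - 4 = -2.
Step 2. [(((-x) - 1) + 7) - 4 = -2] the outer -4 inverts by adding 4, so sub: ((-x) - 1) + 7 = 2.
Step 3. [((-x) - 1) + 7 = 2] +7 is outermost — subtract 7 both sides, so sub: (-x) - 1 = -5.
Step 4. [(-x) - 1 = -5] -1 is outermost — add 1 both sides. So sub: -x = -4.
Step 5. [-x = -4] flip signs both sides, so neg: x = 4.

Answer: x ∈ {4}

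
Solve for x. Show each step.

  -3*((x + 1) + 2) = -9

Step 1. [-3*((x + 1) + 2) = -9] leading coefficient -3: divide by -3 ⇒ div: (x + 1) + 2 = 3.
Step 2. [(x + 1) + 2 = 3] 2 comes off first (subtract 2), so sub: x + 1 = 1.
Step 3. [x + 1 = 1] 1 comes off first (subtract 1), so sub: x = 0.

Answer: x ∈ {0}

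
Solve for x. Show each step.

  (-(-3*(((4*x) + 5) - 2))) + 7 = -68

Step 1. [(-(-3*(((4*x) + 5) - 2))) + 7 = -68] +7 is outermost — subtract 7 both sides ⇒ sub: -(-3*(((4*x) + 5) - 2)) = -75.
Step 2. [-(-3*(((4*x) + 5) - 2)) = -75] leading − — multiply by −1. So neg: -3*(((4*x) + 5) - 2) = 75.
Step 3. [-3*(((4*x) + 5) - 2) = 75] -3·(inner) — divide through by -3. So div: ((4*x) + 5) - 2 = -25.
Step 4. [((4*x) + 5) - 2 = -25] the outer -2 inverts by adding 2 ⇒ sub: (4*x) + 5 = -23.
Step 5. [(4*x) + 5 = -23] +5 is outermost — subtract 5 both sides ⇒ sub: 4*x = -28.
Step 6. [4*x = -28] LHS = 4·(…); ÷4 both sides, so div: x = -7.

Answer: x ∈ {-7}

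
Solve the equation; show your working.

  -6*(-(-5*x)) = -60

Step 1. [-6*(-(-5*x)) = -60] -6 out front; divide by -6 ⇒ div: -(-5*x) = 10.
Step 2. [-(-5*x) = 10] leading − — multiply by −1. So neg: -5*x = -10.
Step 3. [-5*x = -10] -5 out front; divide by -5. So div: x = 2.

Answer: x ∈ {2}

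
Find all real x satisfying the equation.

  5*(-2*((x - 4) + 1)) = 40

Step 1. [5*(-2*((x - 4) + 1)) = 40] leading coefficient 5: divide by 5 ⇒ div: -2*((x - 4) + 1) = 8.
Step 2. [-2*((x - 4) + 1) = 8] leading coefficient -2: divide by -2. So div: (x - 4) + 1 = -4.
Step 3. [(x - 4) + 1 = -4] the outer +1 inverts by subtracting 1 ⇒ sub: x - 4 = -5.
Step 4. [x - 4 = -5] the outer -4 inverts by adding 4. So sub: x = -1.

Answer: x ∈ {-1}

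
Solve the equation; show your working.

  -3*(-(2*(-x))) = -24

Step 1. [-3*(-(2*(-x))) = -24] divide by the outer -3, so div: -(2*(-x)) = 8.
Step 2. [-(2*(-x)) = 8] flip signs both sides, so neg: 2*(-x) = -8.
Step 3. [2*(-x) = -8] leading coefficient 2: divide by 2, so div: -x = -4.
Step 4. [-x = -4] flip signs both sides. So neg: x = 4.

Answer: x ∈ {4}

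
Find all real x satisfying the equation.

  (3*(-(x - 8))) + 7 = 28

Step 1. [(3*(-(x - 8))) + 7 = 28] +7 is outermost — subtract 7 both sides ⇒ sub: 3*(-(x - 8)) = 21.
Step 2. [3*(-(x - 8)) = 21] divide by the outer 3, so div: -(x - 8) = 7.
Step 3. [-(x - 8) = 7] flip signs both sides. So neg: x - 8 = -7.
Step 4. [x - 8 = -7] peel the -8: add 8 from each side ⇒ sub: x = 1.

Answer: x ∈ {1}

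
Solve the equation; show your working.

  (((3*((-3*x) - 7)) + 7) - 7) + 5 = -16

Step 1. [(((3*((-3*x) - 7)) + 7) - 7) + 5 = -16] the outer +5 inverts by subtracting 5 ⇒ sub: ((3*((-3*x) - 7)) + 7) - 7 = -21.
Step 2. [((3*((-3*x) - 7)) + 7) - 7 = -21] 7 comes off first (add 7), so sub: (3*((-3*x) - 7)) + 7 = -14.
Step 3. [(3*((-3*x) - 7)) + 7 = -14] +7 is outermost — subtract 7 both sides. So sub: 3*((-3*x) - 7) = -21.
Step 4. [3*((-3*x) - 7) = -21] LHS = 3·(…); ÷3 both sides, so div: (-3*x) - 7 = -7.
Step 5. [(-3*x) - 7 = -7] peel the -7: add 7 from each side. So sub: -3*x = 0.
Step 6. [-3*x = 0] divide by the outer -3. So div: x = 0.

Answer: x ∈ {0}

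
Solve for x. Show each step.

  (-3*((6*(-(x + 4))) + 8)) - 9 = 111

Step 1. [(-3*((6*(-(x + 4))) + 8)) - 9 = 111] -3 divides every term; factor it out. So factor: ((6*(-(x + 4))) + 8) + 3 = -37.
Step 2. [((6*(-(x + 4))) + 8) + 3 = -37] 3 comes off first (subtract 3) ⇒ sub: (6*(-(x + 4))) + 8 = -40.
Step 3. [(6*(-(x + 4))) + 8 = -40] the outer +8 inverts by subtracting 8 ⇒ sub: 6*(-(x + 4)) = -48.
Step 4. [6*(-(x + 4)) = -48] divide by the outer 6, so div: -(x + 4) = -8.
Step 5. [-(x + 4) = -8] LHS negated; negate both sides. So neg: x + 4 = 8.
Step 6. [x + 4 = 8] peel the +4: subtract 4 from each side, so sub: x = 4.

Answer: x ∈ {4}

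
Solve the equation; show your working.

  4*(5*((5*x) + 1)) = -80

Step 1. [4*(5*((5*x) + 1)) = -80] 4 out front; divide by 4 ⇒ div: 5*((5*x) + 1) = -20.
Step 2. [5*((5*x) + 1) = -20] 5·(inner) — divide through by 5. So div: (5*x) + 1 = -4.
Step 3. [(5*x) + 1 = -4] 1 comes off first (subtract 1) ⇒ sub: 5*x = -5.
Step 4. [5*x = -5] 5 out front; divide by 5, so div: x = -1.

Answer: x ∈ {-1}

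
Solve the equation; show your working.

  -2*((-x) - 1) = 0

Step 1. [-2*((-x) - 1) = 0] -2 out front; divide by -2 ⇒ div: (-x) - 1 = 0.
Step 2. [(-x) - 1 = 0] 1 comes off first (add 1). So sub: -x = 1.
Step 3. [-x = 1] flip signs both sides, so neg: x = -1.

Answer: x ∈ {-1}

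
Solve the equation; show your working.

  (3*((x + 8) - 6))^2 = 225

Step 1. [(3*((x + 8) - 6))^2 = 225] √ both sides: 225 ≥ 0 gives two branches ⇒ sqrt: 3*((x + 8) - 6) = 15 or -15.
Step 2. [3*((x + 8) - 6) = 15 or -15] leading coefficient 3: divide by 3, so div: (x + 8) - 6 = 5 or -5.
Step 3. [(x + 8) - 6 = 5 or -5] peel the -6: add 6 from each side ⇒ sub: x + 8 = 11 or 1.
Step 4. [x + 8 = 11 or 1] 8 comes off first (subtract 8) ⇒ sub: x = 3 or -7.

Answer: x ∈ {-7, 3}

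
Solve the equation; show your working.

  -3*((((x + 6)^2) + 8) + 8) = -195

Step 1. [-3*((((x + 6)^2) + 8) + 8) = -195] divide by the outer -3 ⇒ div: (((x + 6)^2) + 8) + 8 = 65.
Step 2. [(((x + 6)^2) + 8) + 8 = 65] the outer +8 inverts by subtracting 8. So sub: ((x + 6)^2) + 8 = 57.
Step 3. [((x + 6)^2) + 8 = 57] the outer +8 inverts by subtracting 8, so sub: (x + 6)^2 = 49.
Step 4. [(x + 6)^2 = 49] √ both sides: 49 ≥ 0 gives two branches. So sqrt: x + 6 = 7 or -7.
Step 5. [x + 6 = 7 or -7] the outer +6 inverts by subtracting 6. So sub: x = 1 or -13.

Answer: x ∈ {-13, 1}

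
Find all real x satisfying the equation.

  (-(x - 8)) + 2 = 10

Step 1. [(-(x - 8)) + 2 = 10] 2 comes off first (subtract 2), so sub: -(x - 8) = 8.
Step 2. [-(x - 8) = 8] flip signs both sides, so neg: x - 8 = -8.
Step 3. [x - 8 = -8] peel the -8: add 8 from each side ⇒ sub: x = 0.

Answer: x ∈ {0}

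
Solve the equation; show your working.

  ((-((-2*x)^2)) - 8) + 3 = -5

Step 1. [((-((-2*x)^2)) - 8) + 3 = -5] the outer +3 inverts by subtracting 3. So sub: (-((-2*x)^2)) - 8 = -8.
Step 2. [(-((-2*x)^2)) - 8 = -8] 8 comes off first (add 8), so sub: -((-2*x)^2) = 0.
Step 3. [-((-2*x)^2) = 0] LHS negated; negate both sides, so neg: (-2*x)^2 = 0.
Step 4. [(-2*x)^2 = 0] √ both sides: 0 ≥ 0 gives two branches. So sqrt: -2*x = 0.
Step 5. [-2*x = 0] -2 out front; divide by -2. So div: x = 0.

Answer: x ∈ {0}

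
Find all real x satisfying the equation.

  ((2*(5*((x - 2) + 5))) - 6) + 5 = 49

Step 1. [((2*(5*((x - 2) + 5))) - 6) + 5 = 49] the outer +5 inverts by subtracting 5, so sub: (2*(5*((x - 2) + 5))) - 6 = 44.
Step 2. [(2*(5*((x - 2) + 5))) - 6 = 44] 2 divides every term; factor it out. So factor: (5*((x - 2) + 5)) - 3 = 22.
Step 3. [(5*((x - 2) + 5)) - 3 = 22] 3 comes off first (add 3), so sub: 5*((x - 2) + 5) = 25.
Step 4. [5*((x - 2) + 5) = 25] divide by the outer 5, so div: (x - 2) + 5 = 5.
Step 5. [(x - 2) + 5 = 5] the outer +5 inverts by subtracting 5, so sub: x - 2 = 0.
Step 6. [x - 2 = 0] 2 comes off first (add 2) ⇒ sub: x = 2.

Answer: x ∈ {2}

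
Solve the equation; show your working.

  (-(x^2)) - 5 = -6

Step 1. [(-(x^2)) - 5 = -6] add 5: x sits inside (… - 5). So sub: -(x^2) = -1.
Step 2. [-(x^2) = -1] leading − — multiply by −1, so neg: x^2 = 1.
Step 3. [x^2 = 1] √ both sides: 1 ≥ 0 gives two branches. So sqrt: x = 1 or -1.

Answer: x ∈ {-1, 1}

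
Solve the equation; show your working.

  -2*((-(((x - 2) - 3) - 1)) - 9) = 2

Step 1. [-2*((-(((x - 2) - 3) - 1)) - 9) = 2] -2·(inner) — divide through by -2 ⇒ div: (-(((x - 2) - 3) - 1)) - 9 = -1.
Step 2. [(-(((x - 2) - 3) - 1)) - 9 = -1] -9 is outermost — add 9 both sides. So sub: -(((x - 2) - 3) - 1) = 8.
Step 3. [-(((x - 2) - 3) - 1) = 8] leading − — multiply by −1, so neg: ((x - 2) - 3) - 1 = -8.
Step 4. [((x - 2) - 3) - 1 = -8] the outer -1 inverts by adding 1. So sub: (x - 2) - 3 = -7.
Step 5. [(x - 2) - 3 = -7] add 3: x sits inside (… - 3), so sub: x - 2 = -4.
Step 6. [x - 2 = -4] -2 is outermost — add 2 both sides, so sub: x = -2.

Answer: x ∈ {-2}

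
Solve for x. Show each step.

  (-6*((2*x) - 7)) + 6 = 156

Step 1. [(-6*((2*x) - 7)) + 6 = 156] -6 divides every term; factor it out. So factor: ((2*x) - 7) - 1 = -26.
Step 2. [((2*x) - 7) - 1 = -26] the outer -1 inverts by adding 1, so sub: (2*x) - 7 = -25.
Step 3. [(2*x) - 7 = -25] peel the -7: add 7 from each side. So sub: 2*x = -18.
Step 4. [2*x = -18] leading coefficient 2: divide by 2 ⇒ div: x = -9.

Answer: x ∈ {-9}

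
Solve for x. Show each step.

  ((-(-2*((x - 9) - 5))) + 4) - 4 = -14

Step 1. [((-(-2*((x - 9) - 5))) + 4) - 4 = -14] peel the -4: add 4 from each side. So sub: (-(-2*((x - 9) - 5))) + 4 = -10.
Step 2. [(-(-2*((x - 9) - 5))) + 4 = -10] the outer +4 inverts by subtracting 4 ⇒ sub: -(-2*((x - 9) - 5)) = -14.
Step 3. [-(-2*((x - 9) - 5)) = -14] flip signs both sides ⇒ neg: -2*((x - 9) - 5) = 14.
Step 4. [-2*((x - 9) - 5) = 14] -2·(inner) — divide through by -2 ⇒ div: (x - 9) - 5 = -7.
Step 5. [(x - 9) - 5 = -7] peel the -5: add 5 from each side. So sub: x - 9 = -2.
Step 6. [x - 9 = -2] -9 is outermost — add 9 both sides. So sub: x = 7.

Answer: x ∈ {7}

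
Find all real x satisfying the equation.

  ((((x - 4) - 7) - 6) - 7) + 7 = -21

Step 1. [((((x - 4) - 7) - 6) - 7) + 7 = -21] subtract 7: x sits inside (… + 7). So sub: (((x - 4) - 7) - 6) - 7 = -28.
Step 2. [(((x - 4) - 7) - 6) - 7 = -28] peel the -7: add 7 from each side, so sub: ((x - 4) - 7) - 6 = -21.
Step 3. [((x - 4) - 7) - 6 = -21] -6 is outermost — add 6 both sides. So sub: (x - 4) - 7 = -15.
Step 4. [(x - 4) - 7 = -15] 7 comes off first (add 7). So sub: x - 4 = -8.
Step 5. [x - 4 = -8] add 4: x sits inside (… - 4), so sub: x = -4.

Answer: x ∈ {-4}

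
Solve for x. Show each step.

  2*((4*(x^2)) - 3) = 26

Step 1. [2*((4*(x^2)) - 3) = 26] divide by the outer 2. So div: (4*(x^2)) - 3 = 13.
Step 2. [(4*(x^2)) - 3 = 13] the outer -3 inverts by adding 3. So sub: 4*(x^2) = 16.
Step 3. [4*(x^2) = 16] leading coefficient 4: divide by 4 ⇒ div: x^2 = 4.
Step 4. [x^2 = 4] √ both sides: 4 ≥ 0 gives two branches. So sqrt: x = 2 or -2.

Answer: x ∈ {-2, 2}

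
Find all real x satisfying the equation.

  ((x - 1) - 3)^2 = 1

Step 1. [((x - 1) - 3)^2 = 1] √ both sides: 1 ≥ 0 gives two branches. So sqrt: (x - 1) - 3 = 1 or -1.
Step 2. [(x - 1) - 3 = 1 or -1] 3 comes off first (add 3). So sub: x - 1 = 4 or 2.
Step 3. [x - 1 = 4 or 2] -1 is outermost — add 1 both sides ⇒ sub: x = 5 or 3.

Answer: x ∈ {3, 5}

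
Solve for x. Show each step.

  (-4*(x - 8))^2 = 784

Step 1. [(-4*(x - 8))^2 = 784] LHS squared, RHS 784 ≥ 0: apply √ (±) ⇒ sqrt: -4*(x - 8) = 28 or -28.
Step 2. [-4*(x - 8) = 28 or -28] divide by the outer -4 ⇒ div: x - 8 = -7 or 7.
Step 3. [x - 8 = -7 or 7] peel the -8: add 8 from each side. So sub: x = 1 or 15.

Answer: x ∈ {1, 15}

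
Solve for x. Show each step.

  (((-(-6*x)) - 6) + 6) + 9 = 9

Step 1. [(((-(-6*x)) - 6) + 6) + 9 = 9] subtract 9: x sits inside (… + 9), so sub: ((-(-6*x)) - 6) + 6 = 0.
Step 2. [((-(-6*x)) - 6) + 6 = 0] the outer +6 inverts by subtracting 6. So sub: (-(-6*x)) - 6 = -6.
Step 3. [(-(-6*x)) - 6 = -6] 6 comes off first (add 6). So sub: -(-6*x) = 0.
Step 4. [-(-6*x) = 0] leading − — multiply by −1, so neg: -6*x = 0.
Step 5. [-6*x = 0] divide by the outer -6, so div: x = 0.

Answer: x ∈ {0}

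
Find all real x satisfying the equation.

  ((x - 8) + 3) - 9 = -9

Step 1. [((x - 8) + 3) - 9 = -9] peel the -9: add 9 from each side ⇒ sub: (x - 8) + 3 = 0.
Step 2. [(x - 8) + 3 = 0] peel the +3: subtract 3 from each side ⇒ sub: x - 8 = -3.
Step 3. [x - 8 = -3] peel the -8: add 8 from each side, so sub: x = 5.

Answer: x ∈ {5}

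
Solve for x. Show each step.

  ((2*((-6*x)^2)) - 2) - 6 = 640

Step 1. [((2*((-6*x)^2)) - 2) - 6 = 640] add 6: x sits inside (… - 6), so sub: (2*((-6*x)^2)) - 2 = 646.
Step 2. [(2*((-6*x)^2)) - 2 = 646] -2 is outermost — add 2 both sides ⇒ sub: 2*((-6*x)^2) = 648.
Step 3. [2*((-6*x)^2) = 648] 2 out front; divide by 2. So div: (-6*x)^2 = 324.
Step 4. [(-6*x)^2 = 324] √ both sides: 324 ≥ 0 gives two branches ⇒ sqrt: -6*x = 18 or -18.
Step 5. [-6*x = 18 or -18] leading coefficient -6: divide by -6, so div: x = -3 or 3.

Answer: x ∈ {-3, 3}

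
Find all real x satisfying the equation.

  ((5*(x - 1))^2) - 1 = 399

Step 1. [((5*(x - 1))^2) - 1 = 399] add 1: x sits inside (… - 1), so sub: (5*(x - 1))^2 = 400.
Step 2. [(5*(x - 1))^2 = 400] LHS squared, RHS 400 ≥ 0: apply √ (±), so sqrt: 5*(x - 1) = 20 or -20.
Step 3. [5*(x - 1) = 20 or -20] divide by the outer 5 ⇒ div: x - 1 = 4 or -4.
Step 4. [x - 1 = 4 or -4] 1 comes off first (add 1). So sub: x = 5 or -3.

Answer: x ∈ {-3, 5}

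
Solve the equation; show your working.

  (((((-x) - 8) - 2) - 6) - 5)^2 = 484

Step 1. [(((((-x) - 8) - 2) - 6) - 5)^2 = 484] 484 ≥ 0, LHS is (·)² — take ±√ ⇒ sqrt: ((((-x) - 8) - 2) - 6) - 5 = 22 or -22.
Step 2. [((((-x) - 8) - 2) - 6) - 5 = 22 or -22] -5 is outermost — add 5 both sides. So sub: (((-x) - 8) - 2) - 6 = 27 or -17.
Step 3. [(((-x) - 8) - 2) - 6 = 27 or -17] add 6: x sits inside (… - 6) ⇒ sub: ((-x) - 8) - 2 = 33 or -11.
Step 4. [((-x) - 8) - 2 = 33 or -11] 2 comes off first (add 2). So sub: (-x) - 8 = 35 or -9.
Step 5. [(-x) - 8 = 35 or -9] peel the -8: add 8 from each side ⇒ sub: -x = 43 or -1.
Step 6. [-x = 43 or -1] LHS negated; negate both sides. So neg: x = -43 or 1.

Answer: x ∈ {-43, 1}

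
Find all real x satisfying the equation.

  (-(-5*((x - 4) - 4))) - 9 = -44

Step 1. [(-(-5*((x - 4) - 4))) - 9 = -44] peel the -9: add 9 from each side. So sub: -(-5*((x - 4) - 4)) = -35.
Step 2. [-(-5*((x - 4) - 4)) = -35] leading − — multiply by −1 ⇒ neg: -5*((x - 4) - 4) = 35.
Step 3. [-5*((x - 4) - 4) = 35] -5 out front; divide by -5, so div: (x - 4) - 4 = -7.
Step 4. [(x - 4) - 4 = -7] 4 comes off first (add 4) ⇒ sub: x - 4 = -3.
Step 5. [x - 4 = -3] add 4: x sits inside (… - 4), so sub: x = 1.

Answer: x ∈ {1}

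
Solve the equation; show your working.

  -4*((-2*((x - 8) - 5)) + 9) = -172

Step 1. [-4*((-2*((x - 8) - 5)) + 9) = -172] LHS = -4·(…); ÷-4 both sides, so div: (-2*((x - 8) - 5)) + 9 = 43.
Step 2. [(-2*((x - 8) - 5)) + 9 = 43] peel the +9: subtract 9 from each side. So sub: -2*((x - 8) - 5) = 34.
Step 3. [-2*((x - 8) - 5) = 34] -2·(inner) — divide through by -2, so div: (x - 8) - 5 = -17.
Step 4. [(x - 8) - 5 = -17] -5 is outermost — add 5 both sides. So sub: x - 8 = -12.
Step 5. [x - 8 = -12] -8 is outermost — add 8 both sides ⇒ sub: x = -4.

Answer: x ∈ {-4}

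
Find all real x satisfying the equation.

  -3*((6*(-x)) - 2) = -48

Step 1. [-3*((6*(-x)) - 2) = -48] leading coefficient -3: divide by -3 ⇒ div: (6*(-x)) - 2 = 16.
Step 2. [(6*(-x)) - 2 = 16] add 2: x sits inside (… - 2) ⇒ sub: 6*(-x) = 18.
Step 3. [6*(-x) = 18] LHS = 6·(…); ÷6 both sides ⇒ div: -x = 3.
Step 4. [-x = 3] flip signs both sides. So neg: x = -3.

Answer: x ∈ {-3}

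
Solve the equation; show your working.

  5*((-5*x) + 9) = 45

Step 1. [5*((-5*x) + 9) = 45] leading coefficient 5: divide by 5, so div: (-5*x) + 9 = 9.
Step 2. [(-5*x) + 9 = 9] peel the +9: subtract 9 from each side. So sub: -5*x = 0.
Step 3. [-5*x = 0] leading coefficient -5: divide by -5. So div: x = 0.

Answer: x ∈ {0}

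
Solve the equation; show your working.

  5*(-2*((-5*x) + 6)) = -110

Step 1. [5*(-2*((-5*x) + 6)) = -110] 5·(inner) — divide through by 5. So div: -2*((-5*x) + 6) = -22.
Step 2. [-2*((-5*x) + 6) = -22] -2·(inner) — divide through by -2, so div: (-5*x) + 6 = 11.
Step 3. [(-5*x) + 6 = 11] the outer +6 inverts by subtracting 6, so sub: -5*x = 5.
Step 4. [-5*x = 5] -5·(inner) — divide through by -5 ⇒ div: x = -1.

Answer: x ∈ {-1}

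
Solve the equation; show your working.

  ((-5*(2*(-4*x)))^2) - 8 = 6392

Step 1. [((-5*(2*(-4*x)))^2) - 8 = 6392] add 8: x sits inside (… - 8) ⇒ sub: (-5*(2*(-4*x)))^2 = 6400.
Step 2. [(-5*(2*(-4*x)))^2 = 6400] √ both sides: 6400 ≥ 0 gives two branches ⇒ sqrt: -5*(2*(-4*x)) = 80 or -80.
Step 3. [-5*(2*(-4*x)) = 80 or -80] divide by the outer -5 ⇒ div: 2*(-4*x) = -16 or 16.
Step 4. [2*(-4*x) = -16 or 16] leading coefficient 2: divide by 2 ⇒ div: -4*x = -8 or 8.
Step 5. [-4*x = -8 or 8] divide by the outer -4, so div: x = 2 or -2.

Answer: x ∈ {-2, 2}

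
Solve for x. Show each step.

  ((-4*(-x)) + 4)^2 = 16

Step 1. [((-4*(-x)) + 4)^2 = 16] 16 ≥ 0, LHS is (·)² — take ±√, so sqrt: (-4*(-x)) + 4 = 4 or -4.
Step 2. [(-4*(-x)) + 4 = 4 or -4] 4 comes off first (subtract 4), so sub: -4*(-x) = 0 or -8.
Step 3. [-4*(-x) = 0 or -8] LHS = -4·(…); ÷-4 both sides. So div: -x = 0 or 2.
Step 4. [-x = 0 or 2] flip signs both sides, so neg: x = 0 or -2.

Answer: x ∈ {-2, 0}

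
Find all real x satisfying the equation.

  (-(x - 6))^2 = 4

Step 1. [(-(x - 6))^2 = 4] 4 ≥ 0, LHS is (·)² — take ±√ ⇒ sqrt: -(x - 6) = 2 or -2.
Step 2. [-(x - 6) = 2 or -2] flip signs both sides ⇒ neg: x - 6 = -2 or 2.
Step 3. [x - 6 = -2 or 2] the outer -6 inverts by adding 6. So sub: x = 4 or 8.

Answer: x ∈ {4, 8}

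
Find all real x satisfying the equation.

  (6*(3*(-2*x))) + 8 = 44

Step 1. [(6*(3*(-2*x))) + 8 = 44] subtract 8: x sits inside (… + 8). So sub: 6*(3*(-2*x)) = 36.
Step 2. [6*(3*(-2*x)) = 36] 6 out front; divide by 6. So div: 3*(-2*x) = 6.
Step 3. [3*(-2*x) = 6] divide by the outer 3, so div: -2*x = 2.
Step 4. [-2*x = 2] -2·(inner) — divide through by -2 ⇒ div: x = -1.

Answer: x ∈ {-1}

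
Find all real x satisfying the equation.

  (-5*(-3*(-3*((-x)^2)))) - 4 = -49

Step 1. [(-5*(-3*(-3*((-x)^2)))) - 4 = -49] peel the -4: add 4 from each side. So sub: -5*(-3*(-3*((-x)^2))) = -45.
Step 2. [-5*(-3*(-3*((-x)^2))) = -45] LHS = -5·(…); ÷-5 both sides. So div: -3*(-3*((-x)^2)) = 9.
Step 3. [-3*(-3*((-x)^2)) = 9] divide by the outer -3, so div: -3*((-x)^2) = -3.
Step 4. [-3*((-x)^2) = -3] divide by the outer -3. So div: (-x)^2 = 1.
Step 5. [(-x)^2 = 1] LHS squared, RHS 1 ≥ 0: apply √ (±) ⇒ sqrt: -x = 1 or -1.
Step 6. [-x = 1 or -1] flip signs both sides ⇒ neg: x = -1 or 1.

Answer: x ∈ {-1, 1}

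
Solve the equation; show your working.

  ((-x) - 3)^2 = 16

Step 1. [((-x) - 3)^2 = 16] 16 ≥ 0, LHS is (·)² — take ±√, so sqrt: (-x) - 3 = 4 or -4.
Step 2. [(-x) - 3 = 4 or -4] 3 comes off first (add 3) ⇒ sub: -x = 7 or -1.
Step 3. [-x = 7 or -1] LHS negated; negate both sides. So neg: x = -7 or 1.

Answer: x ∈ {-7, 1}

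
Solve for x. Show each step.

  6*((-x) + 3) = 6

Step 1. [6*((-x) + 3) = 6] 6·(inner) — divide through by 6. So div: (-x) + 3 = 1.
Step 2. [(-x) + 3 = 1] +3 is outermost — subtract 3 both sides ⇒ sub: -x = -2.
Step 3. [-x = -2] flip signs both sides ⇒ neg: x = 2.

Answer: x ∈ {2}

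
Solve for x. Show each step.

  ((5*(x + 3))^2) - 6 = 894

Step 1. [((5*(x + 3))^2) - 6 = 894] the outer -6 inverts by adding 6. So sub: (5*(x + 3))^2 = 900.
Step 2. [(5*(x + 3))^2 = 900] LHS squared, RHS 900 ≥ 0: apply √ (±). So sqrt: 5*(x + 3) = 30 or -30.
Step 3. [5*(x + 3) = 30 or -30] leading coefficient 5: divide by 5, so div: x + 3 = 6 or -6.
Step 4. [x + 3 = 6 or -6] +3 is outermost — subtract 3 both sides. So sub: x = 3 or -9.

Answer: x ∈ {-9, 3}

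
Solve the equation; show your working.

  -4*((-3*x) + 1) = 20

Step 1. [-4*((-3*x) + 1) = 20] -4·(inner) — divide through by -4. So div: (-3*x) + 1 = -5.
Step 2. [(-3*x) + 1 = -5] +1 is outermost — subtract 1 both sides, so sub: -3*x = -6.
Step 3. [-3*x = -6] -3·(inner) — divide through by -3, so div: x = 2.

Answer: x ∈ {2}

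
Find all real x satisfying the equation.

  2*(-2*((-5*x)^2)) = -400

Step 1. [2*(-2*((-5*x)^2)) = -400] leading coefficient 2: divide by 2, so div: -2*((-5*x)^2) = -200.
Step 2. [-2*((-5*x)^2) = -200] -2·(inner) — divide through by -2, so div: (-5*x)^2 = 100.
Step 3. [(-5*x)^2 = 100] LHS squared, RHS 100 ≥ 0: apply √ (±). So sqrt: -5*x = 10 or -10.
Step 4. [-5*x = 10 or -10] divide by the outer -5 ⇒ div: x = -2 or 2.

Answer: x ∈ {-2, 2}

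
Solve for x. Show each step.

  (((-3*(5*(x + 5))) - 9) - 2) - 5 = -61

Step 1. [(((-3*(5*(x + 5))) - 9) - 2) - 5 = -61] -5 is outermost — add 5 both sides, so sub: ((-3*(5*(x + 5))) - 9) - 2 = -56.
Step 2. [((-3*(5*(x + 5))) - 9) - 2 = -56] add 2: x sits inside (… - 2) ⇒ sub: (-3*(5*(x + 5))) - 9 = -54.
Step 3. [(-3*(5*(x + 5))) - 9 = -54] 9 comes off first (add 9), so sub: -3*(5*(x + 5)) = -45.
Step 4. [-3*(5*(x + 5)) = -45] LHS = -3·(…); ÷-3 both sides. So div: 5*(x + 5) = 15.
Step 5. [5*(x + 5) = 15] 5 out front; divide by 5 ⇒ div: x + 5 = 3.
Step 6. [x + 5 = 3] subtract 5: x sits inside (… + 5). So sub: x = -2.

Answer: x ∈ {-2}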